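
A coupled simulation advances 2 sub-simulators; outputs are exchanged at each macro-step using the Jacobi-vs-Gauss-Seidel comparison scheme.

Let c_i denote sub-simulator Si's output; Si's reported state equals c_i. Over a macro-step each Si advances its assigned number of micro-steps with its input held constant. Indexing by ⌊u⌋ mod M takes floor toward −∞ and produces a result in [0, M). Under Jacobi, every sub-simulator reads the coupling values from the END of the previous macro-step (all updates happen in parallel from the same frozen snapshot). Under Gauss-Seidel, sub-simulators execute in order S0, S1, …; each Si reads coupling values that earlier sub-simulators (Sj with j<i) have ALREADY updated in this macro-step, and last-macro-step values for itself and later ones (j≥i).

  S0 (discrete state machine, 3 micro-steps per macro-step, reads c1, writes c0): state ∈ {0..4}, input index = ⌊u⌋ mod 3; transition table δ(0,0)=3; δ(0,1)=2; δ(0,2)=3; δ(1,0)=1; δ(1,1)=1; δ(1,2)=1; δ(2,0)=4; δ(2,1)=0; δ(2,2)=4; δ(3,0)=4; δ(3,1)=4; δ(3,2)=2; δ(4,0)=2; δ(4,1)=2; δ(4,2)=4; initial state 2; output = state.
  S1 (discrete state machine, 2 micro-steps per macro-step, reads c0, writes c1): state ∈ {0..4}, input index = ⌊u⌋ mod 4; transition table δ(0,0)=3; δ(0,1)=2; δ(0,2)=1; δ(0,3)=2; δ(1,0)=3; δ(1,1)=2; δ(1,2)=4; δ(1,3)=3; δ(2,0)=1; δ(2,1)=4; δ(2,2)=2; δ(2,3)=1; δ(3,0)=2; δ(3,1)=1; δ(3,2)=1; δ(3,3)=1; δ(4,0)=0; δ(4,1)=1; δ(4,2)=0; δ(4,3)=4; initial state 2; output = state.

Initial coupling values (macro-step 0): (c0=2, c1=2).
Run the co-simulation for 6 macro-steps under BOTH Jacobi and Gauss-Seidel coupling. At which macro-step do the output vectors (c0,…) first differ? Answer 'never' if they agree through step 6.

first divergence at macro-step: 1

[Jacobi] macro 1: S0 reads c1=2 → after 3×micro: 4; S1 reads c0=2 → after 2×micro: 2 ⇒ (c0=4, c1=2)
[Jacobi] macro 2: S0 reads c1=2 → after 3×micro: 4; S1 reads c0=4 → after 2×micro: 3 ⇒ (c0=4, c1=3)
[Jacobi] macro 3: S0 reads c1=3 → after 3×micro: 2; S1 reads c0=4 → after 2×micro: 1 ⇒ (c0=2, c1=1)
[Jacobi] macro 4: S0 reads c1=1 → after 3×micro: 0; S1 reads c0=2 → after 2×micro: 0 ⇒ (c0=0, c1=0)
[Jacobi] macro 5: S0 reads c1=0 → after 3×micro: 2; S1 reads c0=0 → after 2×micro: 2 ⇒ (c0=2, c1=2)
[Jacobi] macro 6: S0 reads c1=2 → after 3×micro: 4; S1 reads c0=2 → after 2×micro: 2 ⇒ (c0=4, c1=2)
[Gauss-Seidel] macro 1: S0 reads c1=2 → after 3×micro: 4; S1 reads c0=4 → after 2×micro: 3 ⇒ (c0=4, c1=3)
[Gauss-Seidel] macro 2: S0 reads c1=3 → after 3×micro: 2; S1 reads c0=2 → after 2×micro: 4 ⇒ (c0=2, c1=4)
[Gauss-Seidel] macro 3: S0 reads c1=4 → after 3×micro: 0; S1 reads c0=0 → after 2×micro: 3 ⇒ (c0=0, c1=3)
[Gauss-Seidel] macro 4: S0 reads c1=3 → after 3×micro: 2; S1 reads c0=2 → after 2×micro: 4 ⇒ (c0=2, c1=4)
[Gauss-Seidel] macro 5: S0 reads c1=4 → after 3×micro: 0; S1 reads c0=0 → after 2×micro: 3 ⇒ (c0=0, c1=3)
[Gauss-Seidel] macro 6: S0 reads c1=3 → after 3×micro: 2; S1 reads c0=2 → after 2×micro: 4 ⇒ (c0=2, c1=4)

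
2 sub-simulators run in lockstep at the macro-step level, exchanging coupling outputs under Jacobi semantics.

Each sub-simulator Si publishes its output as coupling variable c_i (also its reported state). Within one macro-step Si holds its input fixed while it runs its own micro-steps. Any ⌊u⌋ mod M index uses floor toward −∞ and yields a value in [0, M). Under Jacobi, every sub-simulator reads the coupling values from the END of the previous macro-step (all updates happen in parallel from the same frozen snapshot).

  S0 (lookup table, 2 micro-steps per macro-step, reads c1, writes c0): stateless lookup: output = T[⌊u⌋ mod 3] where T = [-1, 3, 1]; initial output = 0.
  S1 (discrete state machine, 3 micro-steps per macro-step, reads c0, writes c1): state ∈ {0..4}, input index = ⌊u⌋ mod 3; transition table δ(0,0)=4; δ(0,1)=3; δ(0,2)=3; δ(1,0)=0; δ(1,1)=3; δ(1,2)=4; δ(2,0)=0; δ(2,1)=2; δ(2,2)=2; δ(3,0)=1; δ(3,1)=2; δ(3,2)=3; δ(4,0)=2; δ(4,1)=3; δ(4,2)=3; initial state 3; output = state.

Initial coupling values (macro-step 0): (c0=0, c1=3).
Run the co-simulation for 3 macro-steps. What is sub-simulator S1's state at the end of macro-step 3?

macro 1: S0 reads c1=3 → after 2×micro: -1; S1 reads c0=0 → after 3×micro: 4 ⇒ (c0=-1, c1=4)
macro 2: S0 reads c1=4 → after 2×micro: 3; S1 reads c0=-1 → after 3×micro: 3 ⇒ (c0=3, c1=3)
macro 3: S0 reads c1=3 → after 2×micro: -1; S1 reads c0=3 → after 3×micro: 4 ⇒ (c0=-1, c1=4)

S1 state at macro-step 3 = 4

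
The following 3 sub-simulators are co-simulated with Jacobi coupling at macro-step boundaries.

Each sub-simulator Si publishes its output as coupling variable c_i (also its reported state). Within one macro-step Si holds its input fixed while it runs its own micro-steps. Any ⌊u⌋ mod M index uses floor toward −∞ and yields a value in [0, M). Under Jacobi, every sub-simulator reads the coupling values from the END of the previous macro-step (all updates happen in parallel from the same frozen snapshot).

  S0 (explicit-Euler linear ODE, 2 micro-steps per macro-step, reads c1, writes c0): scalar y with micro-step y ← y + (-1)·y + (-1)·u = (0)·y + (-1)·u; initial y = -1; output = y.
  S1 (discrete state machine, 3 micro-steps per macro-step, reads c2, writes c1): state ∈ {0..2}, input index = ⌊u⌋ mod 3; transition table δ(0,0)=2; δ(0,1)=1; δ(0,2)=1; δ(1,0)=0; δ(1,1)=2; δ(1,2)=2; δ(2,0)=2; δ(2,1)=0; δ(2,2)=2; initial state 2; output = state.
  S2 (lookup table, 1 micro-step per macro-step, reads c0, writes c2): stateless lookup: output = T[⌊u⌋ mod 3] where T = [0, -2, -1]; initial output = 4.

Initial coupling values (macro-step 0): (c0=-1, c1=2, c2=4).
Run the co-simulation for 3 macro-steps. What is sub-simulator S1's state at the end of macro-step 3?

macro 1: S0 reads c1=2 → after 2×micro: -2; S1 reads c2=4 → after 3×micro: 2; S2 reads c0=-1 → after 1×micro: -1 ⇒ (c0=-2, c1=2, c2=-1)
macro 2: S0 reads c1=2 → after 2×micro: -2; S1 reads c2=-1 → after 3×micro: 2; S2 reads c0=-2 → after 1×micro: -2 ⇒ (c0=-2, c1=2, c2=-2)
macro 3: S0 reads c1=2 → after 2×micro: -2; S1 reads c2=-2 → after 3×micro: 2; S2 reads c0=-2 → after 1×micro: -2 ⇒ (c0=-2, c1=2, c2=-2)

S1 state at macro-step 3 = 2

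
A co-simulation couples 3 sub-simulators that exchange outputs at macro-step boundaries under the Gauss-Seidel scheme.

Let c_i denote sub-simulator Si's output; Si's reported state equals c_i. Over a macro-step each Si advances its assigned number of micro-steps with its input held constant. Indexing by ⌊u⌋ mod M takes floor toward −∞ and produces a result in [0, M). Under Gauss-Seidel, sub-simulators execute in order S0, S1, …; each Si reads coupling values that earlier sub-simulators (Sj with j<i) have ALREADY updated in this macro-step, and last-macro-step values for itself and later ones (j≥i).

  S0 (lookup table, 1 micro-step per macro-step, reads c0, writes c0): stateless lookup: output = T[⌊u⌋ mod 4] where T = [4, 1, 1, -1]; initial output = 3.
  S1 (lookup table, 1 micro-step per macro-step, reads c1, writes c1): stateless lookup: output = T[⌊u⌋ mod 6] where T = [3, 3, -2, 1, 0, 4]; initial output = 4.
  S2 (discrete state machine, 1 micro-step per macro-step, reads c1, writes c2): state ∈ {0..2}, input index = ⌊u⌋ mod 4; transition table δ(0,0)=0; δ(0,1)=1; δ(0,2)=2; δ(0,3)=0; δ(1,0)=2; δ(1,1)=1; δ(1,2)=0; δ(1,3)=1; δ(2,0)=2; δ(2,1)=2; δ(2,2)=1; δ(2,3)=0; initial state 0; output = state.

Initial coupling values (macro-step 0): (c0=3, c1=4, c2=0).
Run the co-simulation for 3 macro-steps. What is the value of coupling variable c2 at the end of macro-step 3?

macro 1: S0 reads c0=3 → after 1×micro: -1; S1 reads c1=4 → after 1×micro: 0; S2 reads c1=0 → after 1×micro: 0 ⇒ (c0=-1, c1=0, c2=0)
macro 2: S0 reads c0=-1 → after 1×micro: -1; S1 reads c1=0 → after 1×micro: 3; S2 reads c1=3 → after 1×micro: 0 ⇒ (c0=-1, c1=3, c2=0)
macro 3: S0 reads c0=-1 → after 1×micro: -1; S1 reads c1=3 → after 1×micro: 1; S2 reads c1=1 → after 1×micro: 1 ⇒ (c0=-1, c1=1, c2=1)

c2 at macro-step 3 = 1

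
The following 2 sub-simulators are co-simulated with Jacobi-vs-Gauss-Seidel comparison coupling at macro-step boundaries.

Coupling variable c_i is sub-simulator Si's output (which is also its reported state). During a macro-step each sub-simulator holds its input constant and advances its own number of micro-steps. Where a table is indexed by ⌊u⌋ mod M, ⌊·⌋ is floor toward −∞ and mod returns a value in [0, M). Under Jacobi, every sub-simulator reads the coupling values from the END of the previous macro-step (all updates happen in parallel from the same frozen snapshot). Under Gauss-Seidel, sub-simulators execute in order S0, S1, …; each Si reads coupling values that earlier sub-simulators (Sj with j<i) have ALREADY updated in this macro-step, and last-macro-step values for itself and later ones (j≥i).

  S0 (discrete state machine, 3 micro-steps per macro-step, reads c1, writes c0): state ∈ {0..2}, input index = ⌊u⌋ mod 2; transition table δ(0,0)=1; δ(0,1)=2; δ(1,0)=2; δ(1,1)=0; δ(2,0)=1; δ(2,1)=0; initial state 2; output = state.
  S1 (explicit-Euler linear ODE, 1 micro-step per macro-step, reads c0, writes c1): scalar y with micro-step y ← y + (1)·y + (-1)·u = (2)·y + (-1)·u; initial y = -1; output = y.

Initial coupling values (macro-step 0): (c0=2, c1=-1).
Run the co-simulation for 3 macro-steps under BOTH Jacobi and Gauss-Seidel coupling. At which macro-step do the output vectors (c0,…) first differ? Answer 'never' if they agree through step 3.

first divergence at macro-step: 1

[Jacobi] macro 1: S0 reads c1=-1 → after 3×micro: 0; S1 reads c0=2 → after 1×micro: -4 ⇒ (c0=0, c1=-4)
[Jacobi] macro 2: S0 reads c1=-4 → after 3×micro: 1; S1 reads c0=0 → after 1×micro: -8 ⇒ (c0=1, c1=-8)
[Jacobi] macro 3: S0 reads c1=-8 → after 3×micro: 2; S1 reads c0=1 → after 1×micro: -17 ⇒ (c0=2, c1=-17)
[Gauss-Seidel] macro 1: S0 reads c1=-1 → after 3×micro: 0; S1 reads c0=0 → after 1×micro: -2 ⇒ (c0=0, c1=-2)
[Gauss-Seidel] macro 2: S0 reads c1=-2 → after 3×micro: 1; S1 reads c0=1 → after 1×micro: -5 ⇒ (c0=1, c1=-5)
[Gauss-Seidel] macro 3: S0 reads c1=-5 → after 3×micro: 0; S1 reads c0=0 → after 1×micro: -10 ⇒ (c0=0, c1=-10)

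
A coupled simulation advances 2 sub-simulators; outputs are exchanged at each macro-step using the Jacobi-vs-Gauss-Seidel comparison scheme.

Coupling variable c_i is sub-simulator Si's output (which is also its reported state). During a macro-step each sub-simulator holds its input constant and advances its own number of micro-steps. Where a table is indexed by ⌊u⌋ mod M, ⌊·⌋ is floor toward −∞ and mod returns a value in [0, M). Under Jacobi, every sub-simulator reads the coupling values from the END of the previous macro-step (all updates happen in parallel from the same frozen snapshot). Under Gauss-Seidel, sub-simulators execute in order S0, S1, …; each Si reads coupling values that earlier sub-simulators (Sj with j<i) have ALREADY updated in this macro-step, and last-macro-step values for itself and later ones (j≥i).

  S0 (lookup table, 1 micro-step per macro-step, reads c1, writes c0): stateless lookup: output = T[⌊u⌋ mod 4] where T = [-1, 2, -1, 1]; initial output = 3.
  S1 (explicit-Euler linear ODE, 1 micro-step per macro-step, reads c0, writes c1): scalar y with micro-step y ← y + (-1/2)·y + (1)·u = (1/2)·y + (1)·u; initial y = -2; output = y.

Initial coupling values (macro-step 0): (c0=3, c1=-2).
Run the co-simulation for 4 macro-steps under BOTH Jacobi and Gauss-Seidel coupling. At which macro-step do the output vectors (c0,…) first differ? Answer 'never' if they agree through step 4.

first divergence at macro-step: 1

[Jacobi] macro 1: S0 reads c1=-2 → after 1×micro: -1; S1 reads c0=3 → after 1×micro: 2 ⇒ (c0=-1, c1=2)
[Jacobi] macro 2: S0 reads c1=2 → after 1×micro: -1; S1 reads c0=-1 → after 1×micro: 0 ⇒ (c0=-1, c1=0)
[Jacobi] macro 3: S0 reads c1=0 → after 1×micro: -1; S1 reads c0=-1 → after 1×micro: -1 ⇒ (c0=-1, c1=-1)
[Jacobi] macro 4: S0 reads c1=-1 → after 1×micro: 1; S1 reads c0=-1 → after 1×micro: -3/2 ⇒ (c0=1, c1=-3/2)
[Gauss-Seidel] macro 1: S0 reads c1=-2 → after 1×micro: -1; S1 reads c0=-1 → after 1×micro: -2 ⇒ (c0=-1, c1=-2)
[Gauss-Seidel] macro 2: S0 reads c1=-2 → after 1×micro: -1; S1 reads c0=-1 → after 1×micro: -2 ⇒ (c0=-1, c1=-2)
[Gauss-Seidel] macro 3: S0 reads c1=-2 → after 1×micro: -1; S1 reads c0=-1 → after 1×micro: -2 ⇒ (c0=-1, c1=-2)
[Gauss-Seidel] macro 4: S0 reads c1=-2 → after 1×micro: -1; S1 reads c0=-1 → after 1×micro: -2 ⇒ (c0=-1, c1=-2)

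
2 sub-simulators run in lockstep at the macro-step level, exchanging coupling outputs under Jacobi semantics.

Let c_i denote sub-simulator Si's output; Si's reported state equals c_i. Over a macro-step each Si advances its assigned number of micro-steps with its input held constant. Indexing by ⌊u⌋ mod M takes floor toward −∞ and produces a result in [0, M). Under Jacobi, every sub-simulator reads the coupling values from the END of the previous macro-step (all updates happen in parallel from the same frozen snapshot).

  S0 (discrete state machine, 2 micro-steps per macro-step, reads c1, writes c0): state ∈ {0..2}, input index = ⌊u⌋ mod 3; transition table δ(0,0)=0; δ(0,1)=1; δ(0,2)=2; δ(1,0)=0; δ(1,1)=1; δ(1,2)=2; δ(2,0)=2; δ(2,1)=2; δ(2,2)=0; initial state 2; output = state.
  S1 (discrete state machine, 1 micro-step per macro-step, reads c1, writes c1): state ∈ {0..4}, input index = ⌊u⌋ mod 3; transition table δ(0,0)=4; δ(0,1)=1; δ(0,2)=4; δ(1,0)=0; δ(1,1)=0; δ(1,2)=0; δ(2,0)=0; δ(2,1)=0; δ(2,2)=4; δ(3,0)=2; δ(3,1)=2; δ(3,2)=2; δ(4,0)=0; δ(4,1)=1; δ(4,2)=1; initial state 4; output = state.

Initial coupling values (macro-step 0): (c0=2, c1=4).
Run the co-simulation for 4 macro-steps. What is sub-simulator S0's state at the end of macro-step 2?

S0 state at macro-step 2 = 2

macro 1: S0 reads c1=4 → after 2×micro: 2; S1 reads c1=4 → after 1×micro: 1 ⇒ (c0=2, c1=1)
macro 2: S0 reads c1=1 → after 2×micro: 2; S1 reads c1=1 → after 1×micro: 0 ⇒ (c0=2, c1=0)
macro 3: S0 reads c1=0 → after 2×micro: 2; S1 reads c1=0 → after 1×micro: 4 ⇒ (c0=2, c1=4)
macro 4: S0 reads c1=4 → after 2×micro: 2; S1 reads c1=4 → after 1×micro: 1 ⇒ (c0=2, c1=1)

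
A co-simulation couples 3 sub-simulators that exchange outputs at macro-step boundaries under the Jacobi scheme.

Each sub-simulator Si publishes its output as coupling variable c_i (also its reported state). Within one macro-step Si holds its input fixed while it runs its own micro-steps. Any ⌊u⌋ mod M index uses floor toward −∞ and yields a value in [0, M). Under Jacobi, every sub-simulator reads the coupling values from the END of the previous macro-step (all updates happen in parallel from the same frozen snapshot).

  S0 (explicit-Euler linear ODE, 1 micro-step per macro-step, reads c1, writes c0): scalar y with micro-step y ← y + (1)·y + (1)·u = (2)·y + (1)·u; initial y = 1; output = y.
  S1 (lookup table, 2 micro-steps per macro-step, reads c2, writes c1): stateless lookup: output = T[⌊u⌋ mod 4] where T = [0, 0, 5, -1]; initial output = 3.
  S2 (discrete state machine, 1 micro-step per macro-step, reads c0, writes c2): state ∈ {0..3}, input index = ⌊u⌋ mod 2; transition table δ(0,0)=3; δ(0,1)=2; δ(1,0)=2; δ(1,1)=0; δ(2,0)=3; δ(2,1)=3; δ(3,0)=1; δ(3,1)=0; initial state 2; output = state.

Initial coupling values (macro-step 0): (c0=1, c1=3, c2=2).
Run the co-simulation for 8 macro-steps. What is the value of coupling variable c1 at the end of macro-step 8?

c1 at macro-step 8 = 5

macro 1: S0 reads c1=3 → after 1×micro: 5; S1 reads c2=2 → after 2×micro: 5; S2 reads c0=1 → after 1×micro: 3 ⇒ (c0=5, c1=5, c2=3)
macro 2: S0 reads c1=5 → after 1×micro: 15; S1 reads c2=3 → after 2×micro: -1; S2 reads c0=5 → after 1×micro: 0 ⇒ (c0=15, c1=-1, c2=0)
macro 3: S0 reads c1=-1 → after 1×micro: 29; S1 reads c2=0 → after 2×micro: 0; S2 reads c0=15 → after 1×micro: 2 ⇒ (c0=29, c1=0, c2=2)
macro 4: S0 reads c1=0 → after 1×micro: 58; S1 reads c2=2 → after 2×micro: 5; S2 reads c0=29 → after 1×micro: 3 ⇒ (c0=58, c1=5, c2=3)
macro 5: S0 reads c1=5 → after 1×micro: 121; S1 reads c2=3 → after 2×micro: -1; S2 reads c0=58 → after 1×micro: 1 ⇒ (c0=121, c1=-1, c2=1)
macro 6: S0 reads c1=-1 → after 1×micro: 241; S1 reads c2=1 → after 2×micro: 0; S2 reads c0=121 → after 1×micro: 0 ⇒ (c0=241, c1=0, c2=0)
macro 7: S0 reads c1=0 → after 1×micro: 482; S1 reads c2=0 → after 2×micro: 0; S2 reads c0=241 → after 1×micro: 2 ⇒ (c0=482, c1=0, c2=2)
macro 8: S0 reads c1=0 → after 1×micro: 964; S1 reads c2=2 → after 2×micro: 5; S2 reads c0=482 → after 1×micro: 3 ⇒ (c0=964, c1=5, c2=3)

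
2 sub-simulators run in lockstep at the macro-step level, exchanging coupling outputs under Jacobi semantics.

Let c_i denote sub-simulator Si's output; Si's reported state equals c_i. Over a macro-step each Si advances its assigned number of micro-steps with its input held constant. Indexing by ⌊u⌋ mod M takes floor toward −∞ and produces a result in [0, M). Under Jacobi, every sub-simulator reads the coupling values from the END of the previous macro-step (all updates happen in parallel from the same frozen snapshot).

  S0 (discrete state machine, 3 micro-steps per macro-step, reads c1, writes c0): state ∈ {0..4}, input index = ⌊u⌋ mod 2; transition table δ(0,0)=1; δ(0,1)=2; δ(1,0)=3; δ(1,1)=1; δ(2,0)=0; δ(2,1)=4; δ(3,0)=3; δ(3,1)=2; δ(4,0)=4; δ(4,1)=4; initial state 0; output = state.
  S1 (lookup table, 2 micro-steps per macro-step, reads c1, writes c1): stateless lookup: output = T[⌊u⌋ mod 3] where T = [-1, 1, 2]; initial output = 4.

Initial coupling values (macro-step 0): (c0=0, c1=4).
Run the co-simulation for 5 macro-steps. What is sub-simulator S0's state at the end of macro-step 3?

S0 state at macro-step 3 = 4

macro 1: S0 reads c1=4 → after 3×micro: 3; S1 reads c1=4 → after 2×micro: 1 ⇒ (c0=3, c1=1)
macro 2: S0 reads c1=1 → after 3×micro: 4; S1 reads c1=1 → after 2×micro: 1 ⇒ (c0=4, c1=1)
macro 3: S0 reads c1=1 → after 3×micro: 4; S1 reads c1=1 → after 2×micro: 1 ⇒ (c0=4, c1=1)
macro 4: S0 reads c1=1 → after 3×micro: 4; S1 reads c1=1 → after 2×micro: 1 ⇒ (c0=4, c1=1)
macro 5: S0 reads c1=1 → after 3×micro: 4; S1 reads c1=1 → after 2×micro: 1 ⇒ (c0=4, c1=1)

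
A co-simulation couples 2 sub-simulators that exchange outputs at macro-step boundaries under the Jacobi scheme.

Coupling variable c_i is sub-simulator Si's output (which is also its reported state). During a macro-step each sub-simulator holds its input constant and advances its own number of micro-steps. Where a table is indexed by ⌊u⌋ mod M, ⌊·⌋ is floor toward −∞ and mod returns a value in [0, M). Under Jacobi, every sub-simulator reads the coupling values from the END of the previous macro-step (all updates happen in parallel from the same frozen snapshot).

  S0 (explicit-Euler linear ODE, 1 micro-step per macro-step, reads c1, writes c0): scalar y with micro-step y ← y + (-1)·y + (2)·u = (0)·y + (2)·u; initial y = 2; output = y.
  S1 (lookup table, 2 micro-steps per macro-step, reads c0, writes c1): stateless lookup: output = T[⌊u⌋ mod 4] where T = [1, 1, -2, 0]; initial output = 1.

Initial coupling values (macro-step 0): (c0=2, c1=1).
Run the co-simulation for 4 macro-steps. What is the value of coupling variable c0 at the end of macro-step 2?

c0 at macro-step 2 = -4

macro 1: S0 reads c1=1 → after 1×micro: 2; S1 reads c0=2 → after 2×micro: -2 ⇒ (c0=2, c1=-2)
macro 2: S0 reads c1=-2 → after 1×micro: -4; S1 reads c0=2 → after 2×micro: -2 ⇒ (c0=-4, c1=-2)
macro 3: S0 reads c1=-2 → after 1×micro: -4; S1 reads c0=-4 → after 2×micro: 1 ⇒ (c0=-4, c1=1)
macro 4: S0 reads c1=1 → after 1×micro: 2; S1 reads c0=-4 → after 2×micro: 1 ⇒ (c0=2, c1=1)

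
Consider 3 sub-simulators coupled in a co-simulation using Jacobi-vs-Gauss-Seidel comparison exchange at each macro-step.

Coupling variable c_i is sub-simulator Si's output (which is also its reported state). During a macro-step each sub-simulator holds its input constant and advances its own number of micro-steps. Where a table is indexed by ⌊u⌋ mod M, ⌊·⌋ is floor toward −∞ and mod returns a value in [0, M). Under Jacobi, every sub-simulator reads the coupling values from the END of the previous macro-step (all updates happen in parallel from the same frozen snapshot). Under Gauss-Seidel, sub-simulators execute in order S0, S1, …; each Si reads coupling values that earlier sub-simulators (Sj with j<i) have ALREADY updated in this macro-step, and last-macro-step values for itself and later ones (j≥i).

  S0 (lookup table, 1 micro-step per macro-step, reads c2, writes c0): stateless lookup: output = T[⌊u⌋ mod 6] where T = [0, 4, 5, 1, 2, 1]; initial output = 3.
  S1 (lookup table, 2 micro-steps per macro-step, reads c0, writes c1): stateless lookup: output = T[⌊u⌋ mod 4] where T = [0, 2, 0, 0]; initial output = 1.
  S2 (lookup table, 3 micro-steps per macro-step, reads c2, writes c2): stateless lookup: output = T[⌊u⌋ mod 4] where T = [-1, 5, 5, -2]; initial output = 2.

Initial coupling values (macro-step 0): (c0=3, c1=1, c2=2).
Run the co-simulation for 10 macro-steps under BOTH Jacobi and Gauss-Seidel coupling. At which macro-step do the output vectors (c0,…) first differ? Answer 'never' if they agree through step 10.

[Jacobi] macro 1: S0 reads c2=2 → after 1×micro: 5; S1 reads c0=3 → after 2×micro: 0; S2 reads c2=2 → after 3×micro: 5 ⇒ (c0=5, c1=0, c2=5)
[Jacobi] macro 2: S0 reads c2=5 → after 1×micro: 1; S1 reads c0=5 → after 2×micro: 2; S2 reads c2=5 → after 3×micro: 5 ⇒ (c0=1, c1=2, c2=5)
[Jacobi] macro 3: S0 reads c2=5 → after 1×micro: 1; S1 reads c0=1 → after 2×micro: 2; S2 reads c2=5 → after 3×micro: 5 ⇒ (c0=1, c1=2, c2=5)
[Jacobi] macro 4: S0 reads c2=5 → after 1×micro: 1; S1 reads c0=1 → after 2×micro: 2; S2 reads c2=5 → after 3×micro: 5 ⇒ (c0=1, c1=2, c2=5)
[Jacobi] macro 5: S0 reads c2=5 → after 1×micro: 1; S1 reads c0=1 → after 2×micro: 2; S2 reads c2=5 → after 3×micro: 5 ⇒ (c0=1, c1=2, c2=5)
[Jacobi] macro 6: S0 reads c2=5 → after 1×micro: 1; S1 reads c0=1 → after 2×micro: 2; S2 reads c2=5 → after 3×micro: 5 ⇒ (c0=1, c1=2, c2=5)
[Jacobi] macro 7: S0 reads c2=5 → after 1×micro: 1; S1 reads c0=1 → after 2×micro: 2; S2 reads c2=5 → after 3×micro: 5 ⇒ (c0=1, c1=2, c2=5)
[Jacobi] macro 8: S0 reads c2=5 → after 1×micro: 1; S1 reads c0=1 → after 2×micro: 2; S2 reads c2=5 → after 3×micro: 5 ⇒ (c0=1, c1=2, c2=5)
[Jacobi] macro 9: S0 reads c2=5 → after 1×micro: 1; S1 reads c0=1 → after 2×micro: 2; S2 reads c2=5 → after 3×micro: 5 ⇒ (c0=1, c1=2, c2=5)
[Jacobi] macro 10: S0 reads c2=5 → after 1×micro: 1; S1 reads c0=1 → after 2×micro: 2; S2 reads c2=5 → after 3×micro: 5 ⇒ (c0=1, c1=2, c2=5)
[Gauss-Seidel] macro 1: S0 reads c2=2 → after 1×micro: 5; S1 reads c0=5 → after 2×micro: 2; S2 reads c2=2 → after 3×micro: 5 ⇒ (c0=5, c1=2, c2=5)
[Gauss-Seidel] macro 2: S0 reads c2=5 → after 1×micro: 1; S1 reads c0=1 → after 2×micro: 2; S2 reads c2=5 → after 3×micro: 5 ⇒ (c0=1, c1=2, c2=5)
[Gauss-Seidel] macro 3: S0 reads c2=5 → after 1×micro: 1; S1 reads c0=1 → after 2×micro: 2; S2 reads c2=5 → after 3×micro: 5 ⇒ (c0=1, c1=2, c2=5)
[Gauss-Seidel] macro 4: S0 reads c2=5 → after 1×micro: 1; S1 reads c0=1 → after 2×micro: 2; S2 reads c2=5 → after 3×micro: 5 ⇒ (c0=1, c1=2, c2=5)
[Gauss-Seidel] macro 5: S0 reads c2=5 → after 1×micro: 1; S1 reads c0=1 → after 2×micro: 2; S2 reads c2=5 → after 3×micro: 5 ⇒ (c0=1, c1=2, c2=5)
[Gauss-Seidel] macro 6: S0 reads c2=5 → after 1×micro: 1; S1 reads c0=1 → after 2×micro: 2; S2 reads c2=5 → after 3×micro: 5 ⇒ (c0=1, c1=2, c2=5)
[Gauss-Seidel] macro 7: S0 reads c2=5 → after 1×micro: 1; S1 reads c0=1 → after 2×micro: 2; S2 reads c2=5 → after 3×micro: 5 ⇒ (c0=1, c1=2, c2=5)
[Gauss-Seidel] macro 8: S0 reads c2=5 → after 1×micro: 1; S1 reads c0=1 → after 2×micro: 2; S2 reads c2=5 → after 3×micro: 5 ⇒ (c0=1, c1=2, c2=5)
[Gauss-Seidel] macro 9: S0 reads c2=5 → after 1×micro: 1; S1 reads c0=1 → after 2×micro: 2; S2 reads c2=5 → after 3×micro: 5 ⇒ (c0=1, c1=2, c2=5)
[Gauss-Seidel] macro 10: S0 reads c2=5 → after 1×micro: 1; S1 reads c0=1 → after 2×micro: 2; S2 reads c2=5 → after 3×micro: 5 ⇒ (c0=1, c1=2, c2=5)

first divergence at macro-step: 1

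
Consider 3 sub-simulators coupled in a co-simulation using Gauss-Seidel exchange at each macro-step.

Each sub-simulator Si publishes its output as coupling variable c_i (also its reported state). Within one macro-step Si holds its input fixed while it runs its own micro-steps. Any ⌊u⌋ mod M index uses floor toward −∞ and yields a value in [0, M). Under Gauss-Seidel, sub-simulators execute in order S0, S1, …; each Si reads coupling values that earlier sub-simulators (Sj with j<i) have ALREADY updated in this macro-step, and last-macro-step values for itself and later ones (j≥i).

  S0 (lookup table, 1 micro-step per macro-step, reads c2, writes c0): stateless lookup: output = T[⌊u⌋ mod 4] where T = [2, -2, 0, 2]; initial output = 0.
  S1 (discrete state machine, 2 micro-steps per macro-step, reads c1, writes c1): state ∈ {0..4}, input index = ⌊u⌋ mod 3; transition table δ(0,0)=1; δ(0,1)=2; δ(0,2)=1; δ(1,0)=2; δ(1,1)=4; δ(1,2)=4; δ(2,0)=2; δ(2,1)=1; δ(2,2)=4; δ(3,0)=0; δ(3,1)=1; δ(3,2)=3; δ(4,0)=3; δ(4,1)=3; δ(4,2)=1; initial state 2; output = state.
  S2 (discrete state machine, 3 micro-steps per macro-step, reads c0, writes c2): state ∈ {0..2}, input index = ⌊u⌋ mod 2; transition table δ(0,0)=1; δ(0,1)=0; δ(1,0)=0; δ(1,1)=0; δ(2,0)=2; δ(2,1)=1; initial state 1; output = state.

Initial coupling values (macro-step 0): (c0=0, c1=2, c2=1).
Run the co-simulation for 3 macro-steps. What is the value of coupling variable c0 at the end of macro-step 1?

macro 1: S0 reads c2=1 → after 1×micro: -2; S1 reads c1=2 → after 2×micro: 1; S2 reads c0=-2 → after 3×micro: 0 ⇒ (c0=-2, c1=1, c2=0)
macro 2: S0 reads c2=0 → after 1×micro: 2; S1 reads c1=1 → after 2×micro: 3; S2 reads c0=2 → after 3×micro: 1 ⇒ (c0=2, c1=3, c2=1)
macro 3: S0 reads c2=1 → after 1×micro: -2; S1 reads c1=3 → after 2×micro: 1; S2 reads c0=-2 → after 3×micro: 0 ⇒ (c0=-2, c1=1, c2=0)

c0 at macro-step 1 = -2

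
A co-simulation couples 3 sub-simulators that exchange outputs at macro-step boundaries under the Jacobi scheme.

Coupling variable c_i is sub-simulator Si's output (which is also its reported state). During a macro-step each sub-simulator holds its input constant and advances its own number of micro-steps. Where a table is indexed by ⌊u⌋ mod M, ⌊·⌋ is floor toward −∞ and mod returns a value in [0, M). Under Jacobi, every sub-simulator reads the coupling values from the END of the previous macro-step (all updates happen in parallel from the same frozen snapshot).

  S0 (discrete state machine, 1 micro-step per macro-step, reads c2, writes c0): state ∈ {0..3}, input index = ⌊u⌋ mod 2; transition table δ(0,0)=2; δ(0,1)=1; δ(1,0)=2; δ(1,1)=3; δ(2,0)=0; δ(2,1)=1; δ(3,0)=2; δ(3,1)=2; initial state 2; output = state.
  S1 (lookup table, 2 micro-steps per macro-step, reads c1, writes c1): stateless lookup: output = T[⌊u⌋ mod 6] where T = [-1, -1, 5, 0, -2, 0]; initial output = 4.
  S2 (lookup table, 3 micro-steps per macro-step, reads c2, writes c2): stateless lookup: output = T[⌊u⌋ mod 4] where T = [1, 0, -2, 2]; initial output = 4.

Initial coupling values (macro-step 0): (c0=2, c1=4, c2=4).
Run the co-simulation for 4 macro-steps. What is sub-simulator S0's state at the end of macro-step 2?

S0 state at macro-step 2 = 1

macro 1: S0 reads c2=4 → after 1×micro: 0; S1 reads c1=4 → after 2×micro: -2; S2 reads c2=4 → after 3×micro: 1 ⇒ (c0=0, c1=-2, c2=1)
macro 2: S0 reads c2=1 → after 1×micro: 1; S1 reads c1=-2 → after 2×micro: -2; S2 reads c2=1 → after 3×micro: 0 ⇒ (c0=1, c1=-2, c2=0)
macro 3: S0 reads c2=0 → after 1×micro: 2; S1 reads c1=-2 → after 2×micro: -2; S2 reads c2=0 → after 3×micro: 1 ⇒ (c0=2, c1=-2, c2=1)
macro 4: S0 reads c2=1 → after 1×micro: 1; S1 reads c1=-2 → after 2×micro: -2; S2 reads c2=1 → after 3×micro: 0 ⇒ (c0=1, c1=-2, c2=0)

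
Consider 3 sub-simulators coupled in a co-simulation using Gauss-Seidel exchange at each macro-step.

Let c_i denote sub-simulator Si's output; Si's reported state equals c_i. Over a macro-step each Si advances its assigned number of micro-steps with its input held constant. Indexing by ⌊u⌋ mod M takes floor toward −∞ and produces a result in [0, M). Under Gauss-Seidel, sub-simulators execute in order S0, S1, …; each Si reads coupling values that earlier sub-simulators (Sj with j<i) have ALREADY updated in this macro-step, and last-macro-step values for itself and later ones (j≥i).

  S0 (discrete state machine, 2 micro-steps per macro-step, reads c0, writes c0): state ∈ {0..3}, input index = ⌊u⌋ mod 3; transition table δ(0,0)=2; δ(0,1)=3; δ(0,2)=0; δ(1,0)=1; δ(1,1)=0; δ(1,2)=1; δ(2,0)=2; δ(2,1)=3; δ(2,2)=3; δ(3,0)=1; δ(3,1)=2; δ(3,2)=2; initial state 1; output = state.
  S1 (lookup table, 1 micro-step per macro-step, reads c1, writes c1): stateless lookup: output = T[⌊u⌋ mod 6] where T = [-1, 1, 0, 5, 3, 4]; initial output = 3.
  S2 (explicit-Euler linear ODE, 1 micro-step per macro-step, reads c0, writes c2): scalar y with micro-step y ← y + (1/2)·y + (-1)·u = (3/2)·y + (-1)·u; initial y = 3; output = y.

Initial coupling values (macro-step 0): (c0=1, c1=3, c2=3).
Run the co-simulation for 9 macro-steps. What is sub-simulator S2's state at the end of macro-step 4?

S2 state at macro-step 4 = -43/16

macro 1: S0 reads c0=1 → after 2×micro: 3; S1 reads c1=3 → after 1×micro: 5; S2 reads c0=3 → after 1×micro: 3/2 ⇒ (c0=3, c1=5, c2=3/2)
macro 2: S0 reads c0=3 → after 2×micro: 1; S1 reads c1=5 → after 1×micro: 4; S2 reads c0=1 → after 1×micro: 5/4 ⇒ (c0=1, c1=4, c2=5/4)
macro 3: S0 reads c0=1 → after 2×micro: 3; S1 reads c1=4 → after 1×micro: 3; S2 reads c0=3 → after 1×micro: -9/8 ⇒ (c0=3, c1=3, c2=-9/8)
macro 4: S0 reads c0=3 → after 2×micro: 1; S1 reads c1=3 → after 1×micro: 5; S2 reads c0=1 → after 1×micro: -43/16 ⇒ (c0=1, c1=5, c2=-43/16)
macro 5: S0 reads c0=1 → after 2×micro: 3; S1 reads c1=5 → after 1×micro: 4; S2 reads c0=3 → after 1×micro: -225/32 ⇒ (c0=3, c1=4, c2=-225/32)
macro 6: S0 reads c0=3 → after 2×micro: 1; S1 reads c1=4 → after 1×micro: 3; S2 reads c0=1 → after 1×micro: -739/64 ⇒ (c0=1, c1=3, c2=-739/64)
macro 7: S0 reads c0=1 → after 2×micro: 3; S1 reads c1=3 → after 1×micro: 5; S2 reads c0=3 → after 1×micro: -2601/128 ⇒ (c0=3, c1=5, c2=-2601/128)
macro 8: S0 reads c0=3 → after 2×micro: 1; S1 reads c1=5 → after 1×micro: 4; S2 reads c0=1 → after 1×micro: -8059/256 ⇒ (c0=1, c1=4, c2=-8059/256)
macro 9: S0 reads c0=1 → after 2×micro: 3; S1 reads c1=4 → after 1×micro: 3; S2 reads c0=3 → after 1×micro: -25713/512 ⇒ (c0=3, c1=3, c2=-25713/512)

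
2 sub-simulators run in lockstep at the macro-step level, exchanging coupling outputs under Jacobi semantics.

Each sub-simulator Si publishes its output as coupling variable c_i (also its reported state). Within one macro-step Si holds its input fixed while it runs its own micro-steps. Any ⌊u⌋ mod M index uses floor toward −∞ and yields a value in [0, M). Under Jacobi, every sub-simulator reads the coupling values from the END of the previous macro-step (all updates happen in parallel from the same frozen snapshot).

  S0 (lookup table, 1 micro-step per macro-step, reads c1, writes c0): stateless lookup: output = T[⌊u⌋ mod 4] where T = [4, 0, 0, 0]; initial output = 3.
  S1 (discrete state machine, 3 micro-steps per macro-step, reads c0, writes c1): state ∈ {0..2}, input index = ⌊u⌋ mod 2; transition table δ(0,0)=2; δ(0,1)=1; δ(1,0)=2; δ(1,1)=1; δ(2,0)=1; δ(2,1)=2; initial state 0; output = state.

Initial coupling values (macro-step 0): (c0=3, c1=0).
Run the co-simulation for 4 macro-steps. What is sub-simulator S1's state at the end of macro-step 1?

macro 1: S0 reads c1=0 → after 1×micro: 4; S1 reads c0=3 → after 3×micro: 1 ⇒ (c0=4, c1=1)
macro 2: S0 reads c1=1 → after 1×micro: 0; S1 reads c0=4 → after 3×micro: 2 ⇒ (c0=0, c1=2)
macro 3: S0 reads c1=2 → after 1×micro: 0; S1 reads c0=0 → after 3×micro: 1 ⇒ (c0=0, c1=1)
macro 4: S0 reads c1=1 → after 1×micro: 0; S1 reads c0=0 → after 3×micro: 2 ⇒ (c0=0, c1=2)

S1 state at macro-step 1 = 1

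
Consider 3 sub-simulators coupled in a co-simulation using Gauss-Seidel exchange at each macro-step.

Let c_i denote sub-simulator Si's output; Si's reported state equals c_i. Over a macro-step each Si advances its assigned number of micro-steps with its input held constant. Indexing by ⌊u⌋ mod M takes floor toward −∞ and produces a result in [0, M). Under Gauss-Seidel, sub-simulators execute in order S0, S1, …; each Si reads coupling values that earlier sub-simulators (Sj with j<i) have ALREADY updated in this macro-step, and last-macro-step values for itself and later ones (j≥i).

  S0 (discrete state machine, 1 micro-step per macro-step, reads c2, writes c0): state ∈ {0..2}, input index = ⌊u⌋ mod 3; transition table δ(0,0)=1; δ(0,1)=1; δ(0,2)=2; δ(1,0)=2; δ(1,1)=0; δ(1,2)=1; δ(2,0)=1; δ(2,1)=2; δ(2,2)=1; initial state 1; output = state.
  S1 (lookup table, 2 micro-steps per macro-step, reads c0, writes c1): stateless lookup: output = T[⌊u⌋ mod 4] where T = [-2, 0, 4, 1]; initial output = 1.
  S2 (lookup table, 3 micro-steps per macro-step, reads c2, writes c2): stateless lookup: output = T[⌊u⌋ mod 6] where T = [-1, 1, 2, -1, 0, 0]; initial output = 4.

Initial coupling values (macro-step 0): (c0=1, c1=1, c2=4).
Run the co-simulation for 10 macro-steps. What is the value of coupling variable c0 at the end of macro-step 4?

c0 at macro-step 4 = 2

macro 1: S0 reads c2=4 → after 1×micro: 0; S1 reads c0=0 → after 2×micro: -2; S2 reads c2=4 → after 3×micro: 0 ⇒ (c0=0, c1=-2, c2=0)
macro 2: S0 reads c2=0 → after 1×micro: 1; S1 reads c0=1 → after 2×micro: 0; S2 reads c2=0 → after 3×micro: -1 ⇒ (c0=1, c1=0, c2=-1)
macro 3: S0 reads c2=-1 → after 1×micro: 1; S1 reads c0=1 → after 2×micro: 0; S2 reads c2=-1 → after 3×micro: 0 ⇒ (c0=1, c1=0, c2=0)
macro 4: S0 reads c2=0 → after 1×micro: 2; S1 reads c0=2 → after 2×micro: 4; S2 reads c2=0 → after 3×micro: -1 ⇒ (c0=2, c1=4, c2=-1)
macro 5: S0 reads c2=-1 → after 1×micro: 1; S1 reads c0=1 → after 2×micro: 0; S2 reads c2=-1 → after 3×micro: 0 ⇒ (c0=1, c1=0, c2=0)
macro 6: S0 reads c2=0 → after 1×micro: 2; S1 reads c0=2 → after 2×micro: 4; S2 reads c2=0 → after 3×micro: -1 ⇒ (c0=2, c1=4, c2=-1)
macro 7: S0 reads c2=-1 → after 1×micro: 1; S1 reads c0=1 → after 2×micro: 0; S2 reads c2=-1 → after 3×micro: 0 ⇒ (c0=1, c1=0, c2=0)
macro 8: S0 reads c2=0 → after 1×micro: 2; S1 reads c0=2 → after 2×micro: 4; S2 reads c2=0 → after 3×micro: -1 ⇒ (c0=2, c1=4, c2=-1)
macro 9: S0 reads c2=-1 → after 1×micro: 1; S1 reads c0=1 → after 2×micro: 0; S2 reads c2=-1 → after 3×micro: 0 ⇒ (c0=1, c1=0, c2=0)
macro 10: S0 reads c2=0 → after 1×micro: 2; S1 reads c0=2 → after 2×micro: 4; S2 reads c2=0 → after 3×micro: -1 ⇒ (c0=2, c1=4, c2=-1)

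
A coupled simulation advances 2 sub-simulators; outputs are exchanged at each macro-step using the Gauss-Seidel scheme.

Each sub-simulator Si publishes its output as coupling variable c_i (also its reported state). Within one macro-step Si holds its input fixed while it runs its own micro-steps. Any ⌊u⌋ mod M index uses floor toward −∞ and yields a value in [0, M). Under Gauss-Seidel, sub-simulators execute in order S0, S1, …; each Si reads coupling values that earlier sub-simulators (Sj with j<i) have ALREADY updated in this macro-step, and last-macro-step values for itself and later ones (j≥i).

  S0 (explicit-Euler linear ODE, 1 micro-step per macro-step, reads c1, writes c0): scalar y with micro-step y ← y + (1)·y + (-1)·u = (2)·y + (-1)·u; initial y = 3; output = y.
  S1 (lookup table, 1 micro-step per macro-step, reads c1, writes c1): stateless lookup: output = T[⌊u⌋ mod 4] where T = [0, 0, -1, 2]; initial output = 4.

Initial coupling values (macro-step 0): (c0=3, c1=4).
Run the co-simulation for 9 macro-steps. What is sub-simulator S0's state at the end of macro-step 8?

S0 state at macro-step 8 = 256

macro 1: S0 reads c1=4 → after 1×micro: 2; S1 reads c1=4 → after 1×micro: 0 ⇒ (c0=2, c1=0)
macro 2: S0 reads c1=0 → after 1×micro: 4; S1 reads c1=0 → after 1×micro: 0 ⇒ (c0=4, c1=0)
macro 3: S0 reads c1=0 → after 1×micro: 8; S1 reads c1=0 → after 1×micro: 0 ⇒ (c0=8, c1=0)
macro 4: S0 reads c1=0 → after 1×micro: 16; S1 reads c1=0 → after 1×micro: 0 ⇒ (c0=16, c1=0)
macro 5: S0 reads c1=0 → after 1×micro: 32; S1 reads c1=0 → after 1×micro: 0 ⇒ (c0=32, c1=0)
macro 6: S0 reads c1=0 → after 1×micro: 64; S1 reads c1=0 → after 1×micro: 0 ⇒ (c0=64, c1=0)
macro 7: S0 reads c1=0 → after 1×micro: 128; S1 reads c1=0 → after 1×micro: 0 ⇒ (c0=128, c1=0)
macro 8: S0 reads c1=0 → after 1×micro: 256; S1 reads c1=0 → after 1×micro: 0 ⇒ (c0=256, c1=0)
macro 9: S0 reads c1=0 → after 1×micro: 512; S1 reads c1=0 → after 1×micro: 0 ⇒ (c0=512, c1=0)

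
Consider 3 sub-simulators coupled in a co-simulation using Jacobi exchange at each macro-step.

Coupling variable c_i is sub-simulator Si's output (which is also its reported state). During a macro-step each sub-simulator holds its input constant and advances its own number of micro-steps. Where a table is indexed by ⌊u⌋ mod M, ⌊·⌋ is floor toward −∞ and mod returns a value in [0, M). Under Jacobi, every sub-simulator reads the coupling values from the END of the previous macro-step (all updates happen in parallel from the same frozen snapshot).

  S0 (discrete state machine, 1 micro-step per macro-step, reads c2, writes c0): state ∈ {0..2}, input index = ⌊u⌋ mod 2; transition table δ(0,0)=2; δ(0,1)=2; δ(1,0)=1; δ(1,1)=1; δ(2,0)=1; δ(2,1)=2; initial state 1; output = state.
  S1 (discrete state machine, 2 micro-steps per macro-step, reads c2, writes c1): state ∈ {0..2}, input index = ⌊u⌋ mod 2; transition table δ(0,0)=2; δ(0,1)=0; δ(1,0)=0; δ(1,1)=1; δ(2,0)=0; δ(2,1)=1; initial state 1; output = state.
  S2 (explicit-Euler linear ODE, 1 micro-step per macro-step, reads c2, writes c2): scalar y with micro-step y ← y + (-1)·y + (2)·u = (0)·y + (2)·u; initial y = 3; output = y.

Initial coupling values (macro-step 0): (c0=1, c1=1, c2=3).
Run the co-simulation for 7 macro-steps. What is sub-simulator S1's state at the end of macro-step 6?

S1 state at macro-step 6 = 2

macro 1: S0 reads c2=3 → after 1×micro: 1; S1 reads c2=3 → after 2×micro: 1; S2 reads c2=3 → after 1×micro: 6 ⇒ (c0=1, c1=1, c2=6)
macro 2: S0 reads c2=6 → after 1×micro: 1; S1 reads c2=6 → after 2×micro: 2; S2 reads c2=6 → after 1×micro: 12 ⇒ (c0=1, c1=2, c2=12)
macro 3: S0 reads c2=12 → after 1×micro: 1; S1 reads c2=12 → after 2×micro: 2; S2 reads c2=12 → after 1×micro: 24 ⇒ (c0=1, c1=2, c2=24)
macro 4: S0 reads c2=24 → after 1×micro: 1; S1 reads c2=24 → after 2×micro: 2; S2 reads c2=24 → after 1×micro: 48 ⇒ (c0=1, c1=2, c2=48)
macro 5: S0 reads c2=48 → after 1×micro: 1; S1 reads c2=48 → after 2×micro: 2; S2 reads c2=48 → after 1×micro: 96 ⇒ (c0=1, c1=2, c2=96)
macro 6: S0 reads c2=96 → after 1×micro: 1; S1 reads c2=96 → after 2×micro: 2; S2 reads c2=96 → after 1×micro: 192 ⇒ (c0=1, c1=2, c2=192)
macro 7: S0 reads c2=192 → after 1×micro: 1; S1 reads c2=192 → after 2×micro: 2; S2 reads c2=192 → after 1×micro: 384 ⇒ (c0=1, c1=2, c2=384)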